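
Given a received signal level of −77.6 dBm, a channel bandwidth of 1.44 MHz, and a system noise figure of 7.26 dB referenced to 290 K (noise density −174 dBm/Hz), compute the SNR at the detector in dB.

Noise floor: N = −174 + 10 log₁₀(B) + NF
10 log₁₀(1.44×10⁶) = 61.58 dB
N = −174 + 61.58 + 7.26 = −105.16 dBm
SNR = P_sig − N = −77.6 − (−105.16) = 27.56 dB → 27.6 dB

27.6 dB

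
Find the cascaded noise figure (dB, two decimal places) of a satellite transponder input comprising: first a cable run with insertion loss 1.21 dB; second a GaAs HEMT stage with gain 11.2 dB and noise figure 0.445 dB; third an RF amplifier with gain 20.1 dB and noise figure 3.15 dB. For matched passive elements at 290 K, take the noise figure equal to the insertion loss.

Convert to linear (a loss of L dB is a gain of −L dB): F_i = 10^(NF_i/10), G_i = 10^(G_i,dB/10)
  Stage 1: F_1 = 10^(1.21/10) = 1.321, G_1 = 10^(−1.21/10) = 0.7568
  Stage 2: F_2 = 10^(0.445/10) = 1.108, G_2 = 10^(11.2/10) = 13.18
  Stage 3: F_3 = 10^(3.15/10) = 2.065, G_3 = 10^(20.1/10) = 102.3
Friis cascade:
  F = 1.321 + (1.108 − 1)/0.7568 + (2.065 − 1)/9.977 = 1.571
NF = 10 log₁₀(1.571) = 1.96 dB

1.96 dB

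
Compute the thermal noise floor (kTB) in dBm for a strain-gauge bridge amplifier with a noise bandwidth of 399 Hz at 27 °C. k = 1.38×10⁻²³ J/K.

−147.8 dBm

T = 27 °C + 273.15 = 300.15 K
P_n = kTB = 1.38×10⁻²³ × 300.15 × 3.99×10² = 1.65×10⁻¹⁸ W
In dBm: 10 log₁₀(1.65×10⁻¹⁸ / 10⁻³) = −147.8 dBm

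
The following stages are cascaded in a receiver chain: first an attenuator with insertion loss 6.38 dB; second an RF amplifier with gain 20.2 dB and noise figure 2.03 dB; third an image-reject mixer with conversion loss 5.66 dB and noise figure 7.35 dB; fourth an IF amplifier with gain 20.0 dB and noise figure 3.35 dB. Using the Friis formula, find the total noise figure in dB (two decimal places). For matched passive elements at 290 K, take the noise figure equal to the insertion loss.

Convert to linear (a loss of L dB is a gain of −L dB): F_i = 10^(NF_i/10), G_i = 10^(G_i,dB/10)
  Stage 1: F_1 = 10^(6.38/10) = 4.345, G_1 = 10^(−6.38/10) = 0.2301
  Stage 2: F_2 = 10^(2.03/10) = 1.596, G_2 = 10^(20.2/10) = 104.7
  Stage 3: F_3 = 10^(7.35/10) = 5.433, G_3 = 10^(−5.66/10) = 0.2716
  Stage 4: F_4 = 10^(3.35/10) = 2.163, G_4 = 10^(20.0/10) = 100.0
Friis cascade:
  F = 4.345 + (1.596 − 1)/0.2301 + (5.433 − 1)/24.10 + (2.163 − 1)/6.546 = 7.296
NF = 10 log₁₀(7.296) = 8.63 dB

8.63 dB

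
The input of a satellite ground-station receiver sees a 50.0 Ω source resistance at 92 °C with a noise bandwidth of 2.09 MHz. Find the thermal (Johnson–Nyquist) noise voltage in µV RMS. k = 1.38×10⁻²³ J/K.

1.45 µV

T = 92 °C + 273.15 = 365.15 K
V_n = √(4kTRB)
4kTRB = 4 × 1.38×10⁻²³ × 365.15 × 5.00×10¹ × 2.09×10⁶ = 2.11×10⁻¹² V²
V_n = √(2.11×10⁻¹²) = 1.45×10⁻⁶ V = 1.45 µV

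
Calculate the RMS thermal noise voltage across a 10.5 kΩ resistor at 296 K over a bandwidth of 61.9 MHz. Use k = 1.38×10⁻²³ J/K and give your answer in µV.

V_n = √(4kTRB)
4kTRB = 4 × 1.38×10⁻²³ × 296 × 1.05×10⁴ × 6.19×10⁷ = 1.06×10⁻⁸ V²
V_n = √(1.06×10⁻⁸) = 1.03×10⁻⁴ V = 103 µV

103 µV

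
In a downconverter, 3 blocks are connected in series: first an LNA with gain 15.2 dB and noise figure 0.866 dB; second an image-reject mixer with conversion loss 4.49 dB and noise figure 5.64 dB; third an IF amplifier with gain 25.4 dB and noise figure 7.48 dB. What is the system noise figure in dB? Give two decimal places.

2.28 dB

Convert to linear (a loss of L dB is a gain of −L dB): F_i = 10^(NF_i/10), G_i = 10^(G_i,dB/10)
  Stage 1: F_1 = 10^(0.866/10) = 1.221, G_1 = 10^(15.2/10) = 33.11
  Stage 2: F_2 = 10^(5.64/10) = 3.664, G_2 = 10^(−4.49/10) = 0.3556
  Stage 3: F_3 = 10^(7.48/10) = 5.598, G_3 = 10^(25.4/10) = 346.7
Friis cascade:
  F = 1.221 + (3.664 − 1)/33.11 + (5.598 − 1)/11.78 = 1.692
NF = 10 log₁₀(1.692) = 2.28 dB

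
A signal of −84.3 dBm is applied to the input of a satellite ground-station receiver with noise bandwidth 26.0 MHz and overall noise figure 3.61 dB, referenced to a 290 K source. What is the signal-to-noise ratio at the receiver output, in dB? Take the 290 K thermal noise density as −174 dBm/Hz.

11.9 dB

Noise floor: N = −174 + 10 log₁₀(B) + NF
10 log₁₀(2.60×10⁷) = 74.15 dB
N = −174 + 74.15 + 3.61 = −96.24 dBm
SNR = P_sig − N = −84.3 − (−96.24) = 11.94 dB → 11.9 dB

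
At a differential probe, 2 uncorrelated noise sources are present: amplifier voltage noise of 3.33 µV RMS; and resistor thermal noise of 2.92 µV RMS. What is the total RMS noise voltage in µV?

Uncorrelated sources add in power (mean-square): V_tot = √(ΣV_i²)
V_tot = √[(3.33×10⁻⁶)² + (2.92×10⁻⁶)²] = 4.43×10⁻⁶ V = 4.43 µV

4.43 µV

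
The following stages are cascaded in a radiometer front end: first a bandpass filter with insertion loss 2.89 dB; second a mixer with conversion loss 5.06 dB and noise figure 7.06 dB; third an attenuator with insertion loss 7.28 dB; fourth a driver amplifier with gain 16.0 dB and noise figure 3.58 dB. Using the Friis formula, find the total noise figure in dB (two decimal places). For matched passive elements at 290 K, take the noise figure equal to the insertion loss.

19.01 dB

Convert to linear (a loss of L dB is a gain of −L dB): F_i = 10^(NF_i/10), G_i = 10^(G_i,dB/10)
  Stage 1: F_1 = 10^(2.89/10) = 1.945, G_1 = 10^(−2.89/10) = 0.5140
  Stage 2: F_2 = 10^(7.06/10) = 5.082, G_2 = 10^(−5.06/10) = 0.3119
  Stage 3: F_3 = 10^(7.28/10) = 5.346, G_3 = 10^(−7.28/10) = 0.1871
  Stage 4: F_4 = 10^(3.58/10) = 2.280, G_4 = 10^(16.0/10) = 39.81
Friis cascade:
  F = 1.945 + (5.082 − 1)/0.5140 + (5.346 − 1)/0.1603 + (2.280 − 1)/0.02999 = 79.68
NF = 10 log₁₀(79.68) = 19.01 dB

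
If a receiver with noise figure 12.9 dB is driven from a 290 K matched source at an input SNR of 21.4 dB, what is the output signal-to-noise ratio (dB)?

By definition F = SNR_in/SNR_out, so in dB: SNR_out = SNR_in − NF
SNR_out = 21.4 − 12.9 = 8.5 dB

8.5 dB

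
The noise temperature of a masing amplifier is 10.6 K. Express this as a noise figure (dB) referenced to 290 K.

0.156 dB

F = 1 + T_e/T₀ = 1 + 10.6/290 = 1.03655
NF = 10 log₁₀(1.03655) = 0.156 dB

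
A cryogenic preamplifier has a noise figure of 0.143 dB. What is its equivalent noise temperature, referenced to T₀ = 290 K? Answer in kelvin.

F = 10^(0.143/10) = 1.03348
T_e = (F − 1)·T₀ = (1.03348 − 1) × 290 = 9.71 K

9.71 K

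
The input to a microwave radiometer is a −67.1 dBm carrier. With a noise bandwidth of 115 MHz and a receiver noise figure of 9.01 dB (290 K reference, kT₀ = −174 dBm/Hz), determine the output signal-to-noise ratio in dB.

17.3 dB

Noise floor: N = −174 + 10 log₁₀(B) + NF
10 log₁₀(1.15×10⁸) = 80.61 dB
N = −174 + 80.61 + 9.01 = −84.38 dBm
SNR = P_sig − N = −67.1 − (−84.38) = 17.28 dB → 17.3 dB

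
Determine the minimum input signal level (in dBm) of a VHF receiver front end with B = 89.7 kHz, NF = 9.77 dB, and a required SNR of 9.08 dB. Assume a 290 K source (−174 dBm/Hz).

−105.6 dBm

Sensitivity = −174 + 10 log₁₀(B) + NF + SNR_min
= −174 + 49.53 + 9.77 + 9.08
= −105.62 dBm → −105.6 dBm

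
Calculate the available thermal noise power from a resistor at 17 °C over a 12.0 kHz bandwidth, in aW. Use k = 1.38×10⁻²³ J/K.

48.0 aW

T = 17 °C + 273.15 = 290.15 K
P_n = kTB = 1.38×10⁻²³ × 290.15 × 1.20×10⁴ = 4.80×10⁻¹⁷ W = 48.0 aW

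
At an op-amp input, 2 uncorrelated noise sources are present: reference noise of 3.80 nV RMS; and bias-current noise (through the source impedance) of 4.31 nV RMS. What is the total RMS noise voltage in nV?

Uncorrelated sources add in power (mean-square): V_tot = √(ΣV_i²)
V_tot = √[(3.80×10⁻⁹)² + (4.31×10⁻⁹)²] = 5.75×10⁻⁹ V = 5.75 nV

5.75 nV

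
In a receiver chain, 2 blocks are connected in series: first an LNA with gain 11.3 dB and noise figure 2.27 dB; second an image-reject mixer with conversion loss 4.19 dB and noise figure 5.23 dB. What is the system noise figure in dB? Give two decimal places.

Convert to linear (a loss of L dB is a gain of −L dB): F_i = 10^(NF_i/10), G_i = 10^(G_i,dB/10)
  Stage 1: F_1 = 10^(2.27/10) = 1.687, G_1 = 10^(11.3/10) = 13.49
  Stage 2: F_2 = 10^(5.23/10) = 3.334, G_2 = 10^(−4.19/10) = 0.3811
Friis cascade:
  F = 1.687 + (3.334 − 1)/13.49 = 1.860
NF = 10 log₁₀(1.860) = 2.69 dB

2.69 dB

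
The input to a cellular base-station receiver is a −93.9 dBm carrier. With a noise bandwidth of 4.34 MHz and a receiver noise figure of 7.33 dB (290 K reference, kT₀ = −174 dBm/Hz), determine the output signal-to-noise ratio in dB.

6.4 dB

Noise floor: N = −174 + 10 log₁₀(B) + NF
10 log₁₀(4.34×10⁶) = 66.37 dB
N = −174 + 66.37 + 7.33 = −100.30 dBm
SNR = P_sig − N = −93.9 − (−100.30) = 6.40 dB → 6.4 dB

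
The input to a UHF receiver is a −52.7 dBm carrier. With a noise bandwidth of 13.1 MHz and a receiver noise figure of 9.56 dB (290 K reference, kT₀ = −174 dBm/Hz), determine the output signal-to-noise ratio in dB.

40.6 dB

Noise floor: N = −174 + 10 log₁₀(B) + NF
10 log₁₀(1.31×10⁷) = 71.17 dB
N = −174 + 71.17 + 9.56 = −93.27 dBm
SNR = P_sig − N = −52.7 − (−93.27) = 40.57 dB → 40.6 dB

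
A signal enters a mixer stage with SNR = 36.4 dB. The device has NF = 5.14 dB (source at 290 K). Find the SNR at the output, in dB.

31.26 dB

By definition F = SNR_in/SNR_out, so in dB: SNR_out = SNR_in − NF
SNR_out = 36.4 − 5.14 = 31.26 dB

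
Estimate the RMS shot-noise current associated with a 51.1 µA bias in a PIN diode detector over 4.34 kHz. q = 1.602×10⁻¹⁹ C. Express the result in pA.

267 pA

I_n = √(2qI·B)
2qI·B = 2 × 1.602×10⁻¹⁹ × 5.11×10⁻⁵ × 4.34×10³ = 7.11×10⁻²⁰ A²
I_n = √(7.11×10⁻²⁰) = 2.67×10⁻¹⁰ A = 267 pA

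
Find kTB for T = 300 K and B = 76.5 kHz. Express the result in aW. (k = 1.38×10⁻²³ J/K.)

P_n = kTB = 1.38×10⁻²³ × 300 × 7.65×10⁴ = 3.17×10⁻¹⁶ W = 317 aW

317 aW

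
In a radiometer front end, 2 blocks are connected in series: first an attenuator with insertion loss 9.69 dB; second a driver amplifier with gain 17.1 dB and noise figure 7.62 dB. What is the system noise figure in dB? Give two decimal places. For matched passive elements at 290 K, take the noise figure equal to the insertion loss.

Convert to linear (a loss of L dB is a gain of −L dB): F_i = 10^(NF_i/10), G_i = 10^(G_i,dB/10)
  Stage 1: F_1 = 10^(9.69/10) = 9.311, G_1 = 10^(−9.69/10) = 0.1074
  Stage 2: F_2 = 10^(7.62/10) = 5.781, G_2 = 10^(17.1/10) = 51.29
Friis cascade:
  F = 9.311 + (5.781 − 1)/0.1074 = 53.83
NF = 10 log₁₀(53.83) = 17.31 dB

17.31 dB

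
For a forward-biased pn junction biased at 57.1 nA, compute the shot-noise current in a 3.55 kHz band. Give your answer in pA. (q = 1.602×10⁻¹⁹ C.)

8.06 pA

I_n = √(2qI·B)
2qI·B = 2 × 1.602×10⁻¹⁹ × 5.71×10⁻⁸ × 3.55×10³ = 6.49×10⁻²³ A²
I_n = √(6.49×10⁻²³) = 8.06×10⁻¹² A = 8.06 pA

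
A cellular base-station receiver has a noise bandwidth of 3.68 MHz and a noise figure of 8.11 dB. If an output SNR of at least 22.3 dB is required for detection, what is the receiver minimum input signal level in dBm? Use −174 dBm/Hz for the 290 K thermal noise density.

Sensitivity = −174 + 10 log₁₀(B) + NF + SNR_min
= −174 + 65.66 + 8.11 + 22.3
= −77.93 dBm → −77.9 dBm

−77.9 dBm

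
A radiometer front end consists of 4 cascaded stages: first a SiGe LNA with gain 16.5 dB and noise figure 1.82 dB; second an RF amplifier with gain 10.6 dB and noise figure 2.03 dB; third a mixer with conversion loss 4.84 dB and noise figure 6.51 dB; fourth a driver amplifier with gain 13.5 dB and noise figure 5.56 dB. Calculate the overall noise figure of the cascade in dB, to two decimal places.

Convert to linear (a loss of L dB is a gain of −L dB): F_i = 10^(NF_i/10), G_i = 10^(G_i,dB/10)
  Stage 1: F_1 = 10^(1.82/10) = 1.521, G_1 = 10^(16.5/10) = 44.67
  Stage 2: F_2 = 10^(2.03/10) = 1.596, G_2 = 10^(10.6/10) = 11.48
  Stage 3: F_3 = 10^(6.51/10) = 4.477, G_3 = 10^(−4.84/10) = 0.3281
  Stage 4: F_4 = 10^(5.56/10) = 3.597, G_4 = 10^(13.5/10) = 22.39
Friis cascade:
  F = 1.521 + (1.596 − 1)/44.67 + (4.477 − 1)/512.9 + (3.597 − 1)/168.3 = 1.556
NF = 10 log₁₀(1.556) = 1.92 dB

1.92 dB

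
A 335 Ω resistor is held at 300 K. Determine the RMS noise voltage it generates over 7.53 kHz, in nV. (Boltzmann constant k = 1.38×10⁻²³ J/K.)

V_n = √(4kTRB)
4kTRB = 4 × 1.38×10⁻²³ × 300 × 3.35×10² × 7.53×10³ = 4.18×10⁻¹⁴ V²
V_n = √(4.18×10⁻¹⁴) = 2.04×10⁻⁷ V = 204 nV

204 nV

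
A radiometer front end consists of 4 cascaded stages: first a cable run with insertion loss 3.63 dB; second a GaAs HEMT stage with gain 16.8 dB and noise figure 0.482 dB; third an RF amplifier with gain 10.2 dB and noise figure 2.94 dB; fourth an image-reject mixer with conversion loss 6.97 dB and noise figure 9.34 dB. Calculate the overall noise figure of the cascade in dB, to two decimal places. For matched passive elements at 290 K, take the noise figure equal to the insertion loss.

4.25 dB

Convert to linear (a loss of L dB is a gain of −L dB): F_i = 10^(NF_i/10), G_i = 10^(G_i,dB/10)
  Stage 1: F_1 = 10^(3.63/10) = 2.307, G_1 = 10^(−3.63/10) = 0.4335
  Stage 2: F_2 = 10^(0.482/10) = 1.117, G_2 = 10^(16.8/10) = 47.86
  Stage 3: F_3 = 10^(2.94/10) = 1.968, G_3 = 10^(10.2/10) = 10.47
  Stage 4: F_4 = 10^(9.34/10) = 8.590, G_4 = 10^(−6.97/10) = 0.2009
Friis cascade:
  F = 2.307 + (1.117 − 1)/0.4335 + (1.968 − 1)/20.75 + (8.590 − 1)/217.3 = 2.659
NF = 10 log₁₀(2.659) = 4.25 dB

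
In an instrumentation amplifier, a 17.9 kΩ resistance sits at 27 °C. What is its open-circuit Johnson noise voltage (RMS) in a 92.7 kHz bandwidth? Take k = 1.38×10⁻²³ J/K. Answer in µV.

5.24 µV

T = 27 °C + 273.15 = 300.15 K
V_n = √(4kTRB)
4kTRB = 4 × 1.38×10⁻²³ × 300.15 × 1.79×10⁴ × 9.27×10⁴ = 2.75×10⁻¹¹ V²
V_n = √(2.75×10⁻¹¹) = 5.24×10⁻⁶ V = 5.24 µV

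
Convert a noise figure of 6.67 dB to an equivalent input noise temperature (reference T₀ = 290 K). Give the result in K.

F = 10^(6.67/10) = 4.64515
T_e = (F − 1)·T₀ = (4.64515 − 1) × 290 = 1057 K

1057 K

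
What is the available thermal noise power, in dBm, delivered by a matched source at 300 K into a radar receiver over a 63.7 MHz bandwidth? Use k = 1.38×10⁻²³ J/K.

P_n = kTB = 1.38×10⁻²³ × 300 × 6.37×10⁷ = 2.64×10⁻¹³ W
In dBm: 10 log₁₀(2.64×10⁻¹³ / 10⁻³) = −95.8 dBm

−95.8 dBm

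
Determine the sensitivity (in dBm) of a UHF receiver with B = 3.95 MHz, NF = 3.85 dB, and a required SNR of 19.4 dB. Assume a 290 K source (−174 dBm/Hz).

Sensitivity = −174 + 10 log₁₀(B) + NF + SNR_min
= −174 + 65.97 + 3.85 + 19.4
= −84.78 dBm → −84.8 dBm

−84.8 dBm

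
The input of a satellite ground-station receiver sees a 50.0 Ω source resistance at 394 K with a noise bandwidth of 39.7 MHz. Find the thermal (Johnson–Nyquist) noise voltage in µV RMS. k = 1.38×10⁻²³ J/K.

6.57 µV

V_n = √(4kTRB)
4kTRB = 4 × 1.38×10⁻²³ × 394 × 5.00×10¹ × 3.97×10⁷ = 4.32×10⁻¹¹ V²
V_n = √(4.32×10⁻¹¹) = 6.57×10⁻⁶ V = 6.57 µV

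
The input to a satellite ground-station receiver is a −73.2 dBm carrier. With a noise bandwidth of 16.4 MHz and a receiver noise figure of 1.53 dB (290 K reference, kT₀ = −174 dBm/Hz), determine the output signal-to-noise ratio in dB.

Noise floor: N = −174 + 10 log₁₀(B) + NF
10 log₁₀(1.64×10⁷) = 72.15 dB
N = −174 + 72.15 + 1.53 = −100.32 dBm
SNR = P_sig − N = −73.2 − (−100.32) = 27.12 dB → 27.1 dB

27.1 dB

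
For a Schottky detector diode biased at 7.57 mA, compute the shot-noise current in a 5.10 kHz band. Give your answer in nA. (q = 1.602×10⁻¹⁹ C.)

I_n = √(2qI·B)
2qI·B = 2 × 1.602×10⁻¹⁹ × 7.57×10⁻³ × 5.10×10³ = 1.24×10⁻¹⁷ A²
I_n = √(1.24×10⁻¹⁷) = 3.52×10⁻⁹ A = 3.52 nA

3.52 nA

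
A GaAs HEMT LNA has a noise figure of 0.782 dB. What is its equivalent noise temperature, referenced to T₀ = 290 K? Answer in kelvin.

F = 10^(0.782/10) = 1.19729
T_e = (F − 1)·T₀ = (1.19729 − 1) × 290 = 57.2 K

57.2 K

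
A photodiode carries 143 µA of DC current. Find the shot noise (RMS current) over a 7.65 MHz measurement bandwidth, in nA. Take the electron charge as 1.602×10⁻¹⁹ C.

18.7 nA

I_n = √(2qI·B)
2qI·B = 2 × 1.602×10⁻¹⁹ × 1.43×10⁻⁴ × 7.65×10⁶ = 3.51×10⁻¹⁶ A²
I_n = √(3.51×10⁻¹⁶) = 1.87×10⁻⁸ A = 18.7 nA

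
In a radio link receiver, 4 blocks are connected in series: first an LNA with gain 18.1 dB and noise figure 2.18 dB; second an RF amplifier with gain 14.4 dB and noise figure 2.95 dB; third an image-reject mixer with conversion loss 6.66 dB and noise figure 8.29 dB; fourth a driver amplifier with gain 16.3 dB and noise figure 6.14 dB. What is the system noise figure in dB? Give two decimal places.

2.25 dB

Convert to linear (a loss of L dB is a gain of −L dB): F_i = 10^(NF_i/10), G_i = 10^(G_i,dB/10)
  Stage 1: F_1 = 10^(2.18/10) = 1.652, G_1 = 10^(18.1/10) = 64.57
  Stage 2: F_2 = 10^(2.95/10) = 1.972, G_2 = 10^(14.4/10) = 27.54
  Stage 3: F_3 = 10^(8.29/10) = 6.745, G_3 = 10^(−6.66/10) = 0.2158
  Stage 4: F_4 = 10^(6.14/10) = 4.111, G_4 = 10^(16.3/10) = 42.66
Friis cascade:
  F = 1.652 + (1.972 − 1)/64.57 + (6.745 − 1)/1778 + (4.111 − 1)/383.7 = 1.678
NF = 10 log₁₀(1.678) = 2.25 dB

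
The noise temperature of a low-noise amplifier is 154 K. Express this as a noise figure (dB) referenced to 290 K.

F = 1 + T_e/T₀ = 1 + 154/290 = 1.53103
NF = 10 log₁₀(1.53103) = 1.85 dB

1.85 dB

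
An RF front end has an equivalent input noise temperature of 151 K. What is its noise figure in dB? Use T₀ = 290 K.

1.82 dB

F = 1 + T_e/T₀ = 1 + 151/290 = 1.52069
NF = 10 log₁₀(1.52069) = 1.82 dB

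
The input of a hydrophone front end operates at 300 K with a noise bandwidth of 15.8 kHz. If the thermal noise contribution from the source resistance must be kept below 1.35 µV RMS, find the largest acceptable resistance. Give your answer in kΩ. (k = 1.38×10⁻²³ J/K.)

Johnson–Nyquist: V_n = √(4kTRB) ⇒ R = V_n² / (4kTB)
4kTB = 4 × 1.38×10⁻²³ × 300 × 1.58×10⁴ = 2.62×10⁻¹⁶
R = (1.35×10⁻⁶)² / 2.62×10⁻¹⁶ = 6.97×10³ Ω = 6.97 kΩ

6.97 kΩ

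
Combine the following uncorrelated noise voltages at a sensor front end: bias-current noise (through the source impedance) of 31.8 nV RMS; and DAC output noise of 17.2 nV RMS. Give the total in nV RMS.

36.2 nV

Uncorrelated sources add in power (mean-square): V_tot = √(ΣV_i²)
V_tot = √[(3.18×10⁻⁸)² + (1.72×10⁻⁸)²] = 3.62×10⁻⁸ V = 36.2 nV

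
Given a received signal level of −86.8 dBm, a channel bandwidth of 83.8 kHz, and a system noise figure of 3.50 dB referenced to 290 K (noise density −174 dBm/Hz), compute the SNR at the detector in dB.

Noise floor: N = −174 + 10 log₁₀(B) + NF
10 log₁₀(8.38×10⁴) = 49.23 dB
N = −174 + 49.23 + 3.50 = −121.27 dBm
SNR = P_sig − N = −86.8 − (−121.27) = 34.47 dB → 34.5 dB

34.5 dB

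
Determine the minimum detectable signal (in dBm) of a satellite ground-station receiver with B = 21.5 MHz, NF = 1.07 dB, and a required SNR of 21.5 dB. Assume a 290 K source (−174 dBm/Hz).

−78.1 dBm

Sensitivity = −174 + 10 log₁₀(B) + NF + SNR_min
= −174 + 73.32 + 1.07 + 21.5
= −78.11 dBm → −78.1 dBm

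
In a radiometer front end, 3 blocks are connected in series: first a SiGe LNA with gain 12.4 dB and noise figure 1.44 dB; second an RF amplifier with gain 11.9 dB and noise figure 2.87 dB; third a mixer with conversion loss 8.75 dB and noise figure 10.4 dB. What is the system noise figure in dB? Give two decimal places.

1.71 dB

Convert to linear (a loss of L dB is a gain of −L dB): F_i = 10^(NF_i/10), G_i = 10^(G_i,dB/10)
  Stage 1: F_1 = 10^(1.44/10) = 1.393, G_1 = 10^(12.4/10) = 17.38
  Stage 2: F_2 = 10^(2.87/10) = 1.936, G_2 = 10^(11.9/10) = 15.49
  Stage 3: F_3 = 10^(10.4/10) = 10.96, G_3 = 10^(−8.75/10) = 0.1334
Friis cascade:
  F = 1.393 + (1.936 − 1)/17.38 + (10.96 − 1)/269.2 = 1.484
NF = 10 log₁₀(1.484) = 1.71 dB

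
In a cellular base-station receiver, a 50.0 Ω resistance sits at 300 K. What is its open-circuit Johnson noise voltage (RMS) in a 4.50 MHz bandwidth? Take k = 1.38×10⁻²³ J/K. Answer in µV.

V_n = √(4kTRB)
4kTRB = 4 × 1.38×10⁻²³ × 300 × 5.00×10¹ × 4.50×10⁶ = 3.73×10⁻¹² V²
V_n = √(3.73×10⁻¹²) = 1.93×10⁻⁶ V = 1.93 µV

1.93 µV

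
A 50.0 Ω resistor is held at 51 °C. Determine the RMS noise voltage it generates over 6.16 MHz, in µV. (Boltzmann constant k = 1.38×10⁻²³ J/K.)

2.35 µV

T = 51 °C + 273.15 = 324.15 K
V_n = √(4kTRB)
4kTRB = 4 × 1.38×10⁻²³ × 324.15 × 5.00×10¹ × 6.16×10⁶ = 5.51×10⁻¹² V²
V_n = √(5.51×10⁻¹²) = 2.35×10⁻⁶ V = 2.35 µV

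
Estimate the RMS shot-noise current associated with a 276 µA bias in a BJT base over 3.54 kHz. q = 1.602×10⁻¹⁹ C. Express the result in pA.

I_n = √(2qI·B)
2qI·B = 2 × 1.602×10⁻¹⁹ × 2.76×10⁻⁴ × 3.54×10³ = 3.13×10⁻¹⁹ A²
I_n = √(3.13×10⁻¹⁹) = 5.60×10⁻¹⁰ A = 560 pA

560 pA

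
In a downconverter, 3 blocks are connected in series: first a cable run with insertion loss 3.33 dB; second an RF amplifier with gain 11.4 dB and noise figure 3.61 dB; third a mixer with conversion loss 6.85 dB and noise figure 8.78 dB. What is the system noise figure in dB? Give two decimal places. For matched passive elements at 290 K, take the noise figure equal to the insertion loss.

Convert to linear (a loss of L dB is a gain of −L dB): F_i = 10^(NF_i/10), G_i = 10^(G_i,dB/10)
  Stage 1: F_1 = 10^(3.33/10) = 2.153, G_1 = 10^(−3.33/10) = 0.4645
  Stage 2: F_2 = 10^(3.61/10) = 2.296, G_2 = 10^(11.4/10) = 13.80
  Stage 3: F_3 = 10^(8.78/10) = 7.551, G_3 = 10^(−6.85/10) = 0.2065
Friis cascade:
  F = 2.153 + (2.296 − 1)/0.4645 + (7.551 − 1)/6.412 = 5.965
NF = 10 log₁₀(5.965) = 7.76 dB

7.76 dB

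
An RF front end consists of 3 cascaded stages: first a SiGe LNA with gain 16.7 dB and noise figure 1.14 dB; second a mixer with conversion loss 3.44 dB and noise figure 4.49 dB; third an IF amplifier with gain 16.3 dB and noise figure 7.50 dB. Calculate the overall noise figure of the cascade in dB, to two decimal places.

1.92 dB

Convert to linear (a loss of L dB is a gain of −L dB): F_i = 10^(NF_i/10), G_i = 10^(G_i,dB/10)
  Stage 1: F_1 = 10^(1.14/10) = 1.300, G_1 = 10^(16.7/10) = 46.77
  Stage 2: F_2 = 10^(4.49/10) = 2.812, G_2 = 10^(−3.44/10) = 0.4529
  Stage 3: F_3 = 10^(7.50/10) = 5.623, G_3 = 10^(16.3/10) = 42.66
Friis cascade:
  F = 1.300 + (2.812 − 1)/46.77 + (5.623 − 1)/21.18 = 1.557
NF = 10 log₁₀(1.557) = 1.92 dB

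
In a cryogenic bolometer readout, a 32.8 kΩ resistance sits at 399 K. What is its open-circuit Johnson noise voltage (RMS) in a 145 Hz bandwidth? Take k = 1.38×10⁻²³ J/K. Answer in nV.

V_n = √(4kTRB)
4kTRB = 4 × 1.38×10⁻²³ × 399 × 3.28×10⁴ × 1.45×10² = 1.05×10⁻¹³ V²
V_n = √(1.05×10⁻¹³) = 3.24×10⁻⁷ V = 324 nV

324 nV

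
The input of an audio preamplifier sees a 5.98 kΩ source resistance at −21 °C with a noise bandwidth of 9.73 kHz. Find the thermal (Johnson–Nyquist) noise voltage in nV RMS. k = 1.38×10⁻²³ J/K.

900 nV

T = −21 °C + 273.15 = 252.15 K
V_n = √(4kTRB)
4kTRB = 4 × 1.38×10⁻²³ × 252.15 × 5.98×10³ × 9.73×10³ = 8.10×10⁻¹³ V²
V_n = √(8.10×10⁻¹³) = 9.00×10⁻⁷ V = 900 nV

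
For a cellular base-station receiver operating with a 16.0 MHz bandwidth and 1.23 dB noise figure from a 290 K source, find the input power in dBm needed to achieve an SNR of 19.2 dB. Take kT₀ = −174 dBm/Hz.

−81.5 dBm

Sensitivity = −174 + 10 log₁₀(B) + NF + SNR_min
= −174 + 72.04 + 1.23 + 19.2
= −81.53 dBm → −81.5 dBm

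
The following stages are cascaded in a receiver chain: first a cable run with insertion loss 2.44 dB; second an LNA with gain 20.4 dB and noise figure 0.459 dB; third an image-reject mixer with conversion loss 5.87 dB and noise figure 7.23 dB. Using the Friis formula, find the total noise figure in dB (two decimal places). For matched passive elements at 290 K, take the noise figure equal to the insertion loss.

3.05 dB

Convert to linear (a loss of L dB is a gain of −L dB): F_i = 10^(NF_i/10), G_i = 10^(G_i,dB/10)
  Stage 1: F_1 = 10^(2.44/10) = 1.754, G_1 = 10^(−2.44/10) = 0.5702
  Stage 2: F_2 = 10^(0.459/10) = 1.111, G_2 = 10^(20.4/10) = 109.6
  Stage 3: F_3 = 10^(7.23/10) = 5.284, G_3 = 10^(−5.87/10) = 0.2588
Friis cascade:
  F = 1.754 + (1.111 − 1)/0.5702 + (5.284 − 1)/62.52 = 2.018
NF = 10 log₁₀(2.018) = 3.05 dB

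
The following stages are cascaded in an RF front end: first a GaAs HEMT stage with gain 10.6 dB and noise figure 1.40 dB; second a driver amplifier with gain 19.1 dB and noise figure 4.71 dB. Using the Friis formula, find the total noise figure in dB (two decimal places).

Convert to linear (a loss of L dB is a gain of −L dB): F_i = 10^(NF_i/10), G_i = 10^(G_i,dB/10)
  Stage 1: F_1 = 10^(1.40/10) = 1.380, G_1 = 10^(10.6/10) = 11.48
  Stage 2: F_2 = 10^(4.71/10) = 2.958, G_2 = 10^(19.1/10) = 81.28
Friis cascade:
  F = 1.380 + (2.958 − 1)/11.48 = 1.551
NF = 10 log₁₀(1.551) = 1.91 dB

1.91 dB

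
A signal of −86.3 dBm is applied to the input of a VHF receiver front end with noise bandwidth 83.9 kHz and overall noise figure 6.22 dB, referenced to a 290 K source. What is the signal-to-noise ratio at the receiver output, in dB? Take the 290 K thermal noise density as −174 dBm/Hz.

Noise floor: N = −174 + 10 log₁₀(B) + NF
10 log₁₀(8.39×10⁴) = 49.24 dB
N = −174 + 49.24 + 6.22 = −118.54 dBm
SNR = P_sig − N = −86.3 − (−118.54) = 32.24 dB → 32.2 dB

32.2 dB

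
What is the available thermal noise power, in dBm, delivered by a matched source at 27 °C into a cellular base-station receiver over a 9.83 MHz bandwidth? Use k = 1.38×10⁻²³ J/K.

T = 27 °C + 273.15 = 300.15 K
P_n = kTB = 1.38×10⁻²³ × 300.15 × 9.83×10⁶ = 4.07×10⁻¹⁴ W
In dBm: 10 log₁₀(4.07×10⁻¹⁴ / 10⁻³) = −103.9 dBm

−103.9 dBm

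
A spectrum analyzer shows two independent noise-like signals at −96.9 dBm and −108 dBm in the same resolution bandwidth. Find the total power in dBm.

−96.6 dBm

Convert to linear, add, convert back:
P₁ = 2.04×10⁻¹³ W, P₂ = 1.58×10⁻¹⁴ W
P_tot = 2.20×10⁻¹³ W → 10 log₁₀(P_tot / 10⁻³) = −96.6 dBm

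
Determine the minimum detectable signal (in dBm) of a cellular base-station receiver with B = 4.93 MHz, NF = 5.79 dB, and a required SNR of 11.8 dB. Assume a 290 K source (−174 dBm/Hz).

Sensitivity = −174 + 10 log₁₀(B) + NF + SNR_min
= −174 + 66.93 + 5.79 + 11.8
= −89.48 dBm → −89.5 dBm

−89.5 dBm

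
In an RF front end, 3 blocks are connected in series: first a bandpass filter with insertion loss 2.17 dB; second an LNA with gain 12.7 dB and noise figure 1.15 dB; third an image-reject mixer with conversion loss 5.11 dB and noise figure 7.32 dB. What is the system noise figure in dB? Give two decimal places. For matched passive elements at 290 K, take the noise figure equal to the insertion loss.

Convert to linear (a loss of L dB is a gain of −L dB): F_i = 10^(NF_i/10), G_i = 10^(G_i,dB/10)
  Stage 1: F_1 = 10^(2.17/10) = 1.648, G_1 = 10^(−2.17/10) = 0.6067
  Stage 2: F_2 = 10^(1.15/10) = 1.303, G_2 = 10^(12.7/10) = 18.62
  Stage 3: F_3 = 10^(7.32/10) = 5.395, G_3 = 10^(−5.11/10) = 0.3083
Friis cascade:
  F = 1.648 + (1.303 − 1)/0.6067 + (5.395 − 1)/11.30 = 2.537
NF = 10 log₁₀(2.537) = 4.04 dB

4.04 dB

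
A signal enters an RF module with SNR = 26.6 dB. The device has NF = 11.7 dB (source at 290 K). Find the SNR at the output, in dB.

14.9 dB

By definition F = SNR_in/SNR_out, so in dB: SNR_out = SNR_in − NF
SNR_out = 26.6 − 11.7 = 14.9 dB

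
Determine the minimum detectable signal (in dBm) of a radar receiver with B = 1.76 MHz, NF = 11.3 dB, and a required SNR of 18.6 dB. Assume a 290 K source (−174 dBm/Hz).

−81.6 dBm

Sensitivity = −174 + 10 log₁₀(B) + NF + SNR_min
= −174 + 62.46 + 11.3 + 18.6
= −81.64 dBm → −81.6 dBm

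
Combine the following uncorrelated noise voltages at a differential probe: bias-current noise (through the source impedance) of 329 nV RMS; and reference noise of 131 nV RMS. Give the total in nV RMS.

354 nV

Uncorrelated sources add in power (mean-square): V_tot = √(ΣV_i²)
V_tot = √[(3.29×10⁻⁷)² + (1.31×10⁻⁷)²] = 3.54×10⁻⁷ V = 354 nV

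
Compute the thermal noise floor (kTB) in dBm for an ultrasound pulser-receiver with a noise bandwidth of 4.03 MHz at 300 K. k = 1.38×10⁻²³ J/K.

−107.8 dBm

P_n = kTB = 1.38×10⁻²³ × 300 × 4.03×10⁶ = 1.67×10⁻¹⁴ W
In dBm: 10 log₁₀(1.67×10⁻¹⁴ / 10⁻³) = −107.8 dBm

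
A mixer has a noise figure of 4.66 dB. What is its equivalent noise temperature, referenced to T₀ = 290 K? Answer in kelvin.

F = 10^(4.66/10) = 2.92415
T_e = (F − 1)·T₀ = (2.92415 − 1) × 290 = 558 K

558 K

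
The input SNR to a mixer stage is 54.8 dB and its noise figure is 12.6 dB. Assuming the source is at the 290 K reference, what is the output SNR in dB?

By definition F = SNR_in/SNR_out, so in dB: SNR_out = SNR_in − NF
SNR_out = 54.8 − 12.6 = 42.2 dB

42.2 dB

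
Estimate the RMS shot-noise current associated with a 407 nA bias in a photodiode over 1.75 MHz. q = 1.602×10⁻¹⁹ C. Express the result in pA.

478 pA

I_n = √(2qI·B)
2qI·B = 2 × 1.602×10⁻¹⁹ × 4.07×10⁻⁷ × 1.75×10⁶ = 2.28×10⁻¹⁹ A²
I_n = √(2.28×10⁻¹⁹) = 4.78×10⁻¹⁰ A = 478 pA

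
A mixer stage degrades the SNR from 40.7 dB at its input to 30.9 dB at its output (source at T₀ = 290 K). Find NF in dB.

NF (dB) = SNR_in(dB) − SNR_out(dB) when the source is at T₀
NF = 40.7 − 30.9 = 9.8 dB

9.8 dB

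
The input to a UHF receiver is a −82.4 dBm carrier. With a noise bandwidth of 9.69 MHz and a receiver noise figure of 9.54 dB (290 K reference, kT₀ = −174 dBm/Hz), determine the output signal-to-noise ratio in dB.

Noise floor: N = −174 + 10 log₁₀(B) + NF
10 log₁₀(9.69×10⁶) = 69.86 dB
N = −174 + 69.86 + 9.54 = −94.60 dBm
SNR = P_sig − N = −82.4 − (−94.60) = 12.20 dB → 12.2 dB

12.2 dB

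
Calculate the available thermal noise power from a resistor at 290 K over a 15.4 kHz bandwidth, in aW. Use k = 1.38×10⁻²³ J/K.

61.6 aW

P_n = kTB = 1.38×10⁻²³ × 290 × 1.54×10⁴ = 6.16×10⁻¹⁷ W = 61.6 aW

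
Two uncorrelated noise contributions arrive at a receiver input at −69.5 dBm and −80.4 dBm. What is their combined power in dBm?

−69.2 dBm

Convert to linear, add, convert back:
P₁ = 1.12×10⁻¹⁰ W, P₂ = 9.12×10⁻¹² W
P_tot = 1.21×10⁻¹⁰ W → 10 log₁₀(P_tot / 10⁻³) = −69.2 dBm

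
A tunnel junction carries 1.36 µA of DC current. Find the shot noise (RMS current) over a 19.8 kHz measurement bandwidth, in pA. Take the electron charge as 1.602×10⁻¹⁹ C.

I_n = √(2qI·B)
2qI·B = 2 × 1.602×10⁻¹⁹ × 1.36×10⁻⁶ × 1.98×10⁴ = 8.63×10⁻²¹ A²
I_n = √(8.63×10⁻²¹) = 9.29×10⁻¹¹ A = 92.9 pA

92.9 pA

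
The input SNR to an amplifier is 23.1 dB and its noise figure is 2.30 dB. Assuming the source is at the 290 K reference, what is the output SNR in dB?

20.80 dB

By definition F = SNR_in/SNR_out, so in dB: SNR_out = SNR_in − NF
SNR_out = 23.1 − 2.30 = 20.80 dB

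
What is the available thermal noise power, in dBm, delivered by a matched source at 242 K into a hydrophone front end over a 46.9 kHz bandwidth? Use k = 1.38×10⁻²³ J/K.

P_n = kTB = 1.38×10⁻²³ × 242 × 4.69×10⁴ = 1.57×10⁻¹⁶ W
In dBm: 10 log₁₀(1.57×10⁻¹⁶ / 10⁻³) = −128.1 dBm

−128.1 dBm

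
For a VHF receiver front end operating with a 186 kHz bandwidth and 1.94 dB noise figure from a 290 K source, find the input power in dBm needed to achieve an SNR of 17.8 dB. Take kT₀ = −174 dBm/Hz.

Sensitivity = −174 + 10 log₁₀(B) + NF + SNR_min
= −174 + 52.7 + 1.94 + 17.8
= −101.56 dBm → −101.6 dBm

−101.6 dBm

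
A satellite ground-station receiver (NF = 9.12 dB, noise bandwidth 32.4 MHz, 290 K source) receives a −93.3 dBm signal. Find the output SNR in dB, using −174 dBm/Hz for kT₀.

−3.5 dB

Noise floor: N = −174 + 10 log₁₀(B) + NF
10 log₁₀(3.24×10⁷) = 75.11 dB
N = −174 + 75.11 + 9.12 = −89.77 dBm
SNR = P_sig − N = −93.3 − (−89.77) = −3.53 dB → −3.5 dB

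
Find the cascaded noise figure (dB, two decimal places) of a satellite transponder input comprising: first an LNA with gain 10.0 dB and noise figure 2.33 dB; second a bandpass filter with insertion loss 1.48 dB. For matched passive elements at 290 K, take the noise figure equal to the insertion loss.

Convert to linear (a loss of L dB is a gain of −L dB): F_i = 10^(NF_i/10), G_i = 10^(G_i,dB/10)
  Stage 1: F_1 = 10^(2.33/10) = 1.710, G_1 = 10^(10.0/10) = 10.00
  Stage 2: F_2 = 10^(1.48/10) = 1.406, G_2 = 10^(−1.48/10) = 0.7112
Friis cascade:
  F = 1.710 + (1.406 − 1)/10.00 = 1.751
NF = 10 log₁₀(1.751) = 2.43 dB

2.43 dB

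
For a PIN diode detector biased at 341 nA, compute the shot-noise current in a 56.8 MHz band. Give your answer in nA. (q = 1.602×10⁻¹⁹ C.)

2.49 nA

I_n = √(2qI·B)
2qI·B = 2 × 1.602×10⁻¹⁹ × 3.41×10⁻⁷ × 5.68×10⁷ = 6.21×10⁻¹⁸ A²
I_n = √(6.21×10⁻¹⁸) = 2.49×10⁻⁹ A = 2.49 nA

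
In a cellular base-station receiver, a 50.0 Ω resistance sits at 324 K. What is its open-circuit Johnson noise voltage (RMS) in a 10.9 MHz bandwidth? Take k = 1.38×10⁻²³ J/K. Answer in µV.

3.12 µV

V_n = √(4kTRB)
4kTRB = 4 × 1.38×10⁻²³ × 324 × 5.00×10¹ × 1.09×10⁷ = 9.75×10⁻¹² V²
V_n = √(9.75×10⁻¹²) = 3.12×10⁻⁶ V = 3.12 µV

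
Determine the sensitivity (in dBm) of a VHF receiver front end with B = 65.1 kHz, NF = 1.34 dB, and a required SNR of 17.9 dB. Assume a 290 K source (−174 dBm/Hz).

−106.6 dBm

Sensitivity = −174 + 10 log₁₀(B) + NF + SNR_min
= −174 + 48.14 + 1.34 + 17.9
= −106.62 dBm → −106.6 dBm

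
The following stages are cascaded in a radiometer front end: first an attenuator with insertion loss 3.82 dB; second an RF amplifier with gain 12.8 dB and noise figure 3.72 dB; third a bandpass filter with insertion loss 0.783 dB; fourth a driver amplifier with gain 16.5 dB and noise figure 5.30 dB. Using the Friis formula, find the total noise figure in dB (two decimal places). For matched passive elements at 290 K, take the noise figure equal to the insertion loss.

7.83 dB

Convert to linear (a loss of L dB is a gain of −L dB): F_i = 10^(NF_i/10), G_i = 10^(G_i,dB/10)
  Stage 1: F_1 = 10^(3.82/10) = 2.410, G_1 = 10^(−3.82/10) = 0.4150
  Stage 2: F_2 = 10^(3.72/10) = 2.355, G_2 = 10^(12.8/10) = 19.05
  Stage 3: F_3 = 10^(0.783/10) = 1.198, G_3 = 10^(−0.783/10) = 0.8350
  Stage 4: F_4 = 10^(5.30/10) = 3.388, G_4 = 10^(16.5/10) = 44.67
Friis cascade:
  F = 2.410 + (2.355 − 1)/0.4150 + (1.198 − 1)/7.907 + (3.388 − 1)/6.602 = 6.062
NF = 10 log₁₀(6.062) = 7.83 dB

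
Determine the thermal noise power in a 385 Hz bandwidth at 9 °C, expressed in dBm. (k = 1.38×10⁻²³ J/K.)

T = 9 °C + 273.15 = 282.15 K
P_n = kTB = 1.38×10⁻²³ × 282.15 × 3.85×10² = 1.50×10⁻¹⁸ W
In dBm: 10 log₁₀(1.50×10⁻¹⁸ / 10⁻³) = −148.2 dBm

−148.2 dBm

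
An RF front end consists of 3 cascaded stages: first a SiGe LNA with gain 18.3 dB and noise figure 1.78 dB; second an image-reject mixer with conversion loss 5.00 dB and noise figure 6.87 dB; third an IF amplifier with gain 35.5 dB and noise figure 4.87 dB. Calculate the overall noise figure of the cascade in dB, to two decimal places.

2.20 dB

Convert to linear (a loss of L dB is a gain of −L dB): F_i = 10^(NF_i/10), G_i = 10^(G_i,dB/10)
  Stage 1: F_1 = 10^(1.78/10) = 1.507, G_1 = 10^(18.3/10) = 67.61
  Stage 2: F_2 = 10^(6.87/10) = 4.864, G_2 = 10^(−5.00/10) = 0.3162
  Stage 3: F_3 = 10^(4.87/10) = 3.069, G_3 = 10^(35.5/10) = 3548
Friis cascade:
  F = 1.507 + (4.864 − 1)/67.61 + (3.069 − 1)/21.38 = 1.661
NF = 10 log₁₀(1.661) = 2.20 dB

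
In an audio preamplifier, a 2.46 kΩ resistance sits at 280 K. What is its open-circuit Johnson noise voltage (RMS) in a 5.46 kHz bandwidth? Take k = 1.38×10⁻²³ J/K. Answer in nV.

456 nV

V_n = √(4kTRB)
4kTRB = 4 × 1.38×10⁻²³ × 280 × 2.46×10³ × 5.46×10³ = 2.08×10⁻¹³ V²
V_n = √(2.08×10⁻¹³) = 4.56×10⁻⁷ V = 456 nV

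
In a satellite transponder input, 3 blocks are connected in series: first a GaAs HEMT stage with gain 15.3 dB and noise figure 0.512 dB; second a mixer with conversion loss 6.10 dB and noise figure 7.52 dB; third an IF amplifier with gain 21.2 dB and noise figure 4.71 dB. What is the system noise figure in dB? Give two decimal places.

Convert to linear (a loss of L dB is a gain of −L dB): F_i = 10^(NF_i/10), G_i = 10^(G_i,dB/10)
  Stage 1: F_1 = 10^(0.512/10) = 1.125, G_1 = 10^(15.3/10) = 33.88
  Stage 2: F_2 = 10^(7.52/10) = 5.649, G_2 = 10^(−6.10/10) = 0.2455
  Stage 3: F_3 = 10^(4.71/10) = 2.958, G_3 = 10^(21.2/10) = 131.8
Friis cascade:
  F = 1.125 + (5.649 − 1)/33.88 + (2.958 − 1)/8.318 = 1.498
NF = 10 log₁₀(1.498) = 1.75 dB

1.75 dB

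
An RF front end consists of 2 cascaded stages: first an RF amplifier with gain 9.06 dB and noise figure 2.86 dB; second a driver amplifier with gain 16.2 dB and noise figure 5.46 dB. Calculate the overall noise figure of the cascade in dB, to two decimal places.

Convert to linear (a loss of L dB is a gain of −L dB): F_i = 10^(NF_i/10), G_i = 10^(G_i,dB/10)
  Stage 1: F_1 = 10^(2.86/10) = 1.932, G_1 = 10^(9.06/10) = 8.054
  Stage 2: F_2 = 10^(5.46/10) = 3.516, G_2 = 10^(16.2/10) = 41.69
Friis cascade:
  F = 1.932 + (3.516 − 1)/8.054 = 2.244
NF = 10 log₁₀(2.244) = 3.51 dB

3.51 dB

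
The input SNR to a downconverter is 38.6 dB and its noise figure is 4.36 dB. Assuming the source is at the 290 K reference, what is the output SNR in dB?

34.24 dB

By definition F = SNR_in/SNR_out, so in dB: SNR_out = SNR_in − NF
SNR_out = 38.6 − 4.36 = 34.24 dB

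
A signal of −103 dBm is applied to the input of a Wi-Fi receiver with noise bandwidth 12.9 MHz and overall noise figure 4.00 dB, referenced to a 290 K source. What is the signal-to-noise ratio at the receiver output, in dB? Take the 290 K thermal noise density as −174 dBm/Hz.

Noise floor: N = −174 + 10 log₁₀(B) + NF
10 log₁₀(1.29×10⁷) = 71.11 dB
N = −174 + 71.11 + 4.00 = −98.89 dBm
SNR = P_sig − N = −103 − (−98.89) = −4.11 dB → −4.1 dB

−4.1 dB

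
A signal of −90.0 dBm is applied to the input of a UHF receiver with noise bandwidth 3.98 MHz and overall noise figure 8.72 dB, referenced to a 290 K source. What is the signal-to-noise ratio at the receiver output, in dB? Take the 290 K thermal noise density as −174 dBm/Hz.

Noise floor: N = −174 + 10 log₁₀(B) + NF
10 log₁₀(3.98×10⁶) = 66 dB
N = −174 + 66 + 8.72 = −99.28 dBm
SNR = P_sig − N = −90.0 − (−99.28) = 9.28 dB → 9.3 dB

9.3 dB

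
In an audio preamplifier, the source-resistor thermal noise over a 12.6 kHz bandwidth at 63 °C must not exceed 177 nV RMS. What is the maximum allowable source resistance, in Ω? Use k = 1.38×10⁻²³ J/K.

134 Ω

T = 63 °C + 273.15 = 336.15 K
Johnson–Nyquist: V_n = √(4kTRB) ⇒ R = V_n² / (4kTB)
4kTB = 4 × 1.38×10⁻²³ × 336.15 × 1.26×10⁴ = 2.34×10⁻¹⁶
R = (1.77×10⁻⁷)² / 2.34×10⁻¹⁶ = 1.34×10² Ω = 134 Ω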